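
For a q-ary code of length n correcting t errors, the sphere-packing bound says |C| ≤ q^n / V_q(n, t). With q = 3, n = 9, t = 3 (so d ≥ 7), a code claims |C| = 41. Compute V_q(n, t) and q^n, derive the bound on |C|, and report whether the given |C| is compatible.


V_q(n, t) = 835, q^n = 19683, Hamming bound = 23, |C| = 41 > bound (violated).

Step 1: Compute V_q(n, t) = Σ_{j=0}^3 C(n, j) (q−1)^j.
  j = 0: C(9,0)·(2)^0 = 1·1 = 1.
  j = 1: C(9,1)·(2)^1 = 9·2 = 18.
  j = 2: C(9,2)·(2)^2 = 36·4 = 144.
  j = 3: C(9,3)·(2)^3 = 84·8 = 672.
  V_q(n, t) = 1 + 18 + 144 + 672 = 835.
Step 2: q^n = 3^9 = 19683.
Step 3: Hamming bound ⌊q^n / V_q(n,t)⌋ = ⌊19683/835⌋ = 23.
Step 4: Compare |C| = 41 to 23: violated.
The claimed |C| lies above the Hamming bound, so no 3-ary code of length 9 with d ≥ 7 can have 41 codewords.


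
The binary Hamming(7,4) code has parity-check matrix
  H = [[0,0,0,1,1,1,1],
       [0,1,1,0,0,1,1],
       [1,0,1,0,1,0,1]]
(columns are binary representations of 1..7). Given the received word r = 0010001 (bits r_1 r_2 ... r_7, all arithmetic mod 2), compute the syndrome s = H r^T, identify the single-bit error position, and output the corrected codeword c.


s = (1, 0, 0)^T, error position = 4, corrected codeword c = 0011001

Compute s = H r^T mod 2 one row at a time:
  s_1 = 0 + 0 + 0 + 1 = 1 ≡ 1 (mod 2).
  s_2 = 0 + 1 + 0 + 1 = 2 ≡ 0 (mod 2).
  s_3 = 0 + 1 + 0 + 1 = 2 ≡ 0 (mod 2).
s = (1, 0, 0)^T — this equals column 4 of H (binary 100), so error is at position 4.
Correct: flip bit 4 of r = 0010001 to get c = 0011001.


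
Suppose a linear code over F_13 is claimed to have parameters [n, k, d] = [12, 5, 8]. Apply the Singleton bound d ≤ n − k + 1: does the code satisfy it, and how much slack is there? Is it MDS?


Singleton RHS = n − k + 1 = 8, slack = 0, bound satisfied, MDS.

Singleton bound: d ≤ n − k + 1.
Here n = 12, k = 5, so n − k + 1 = 8.
Given d = 8, check d ≤ 8: YES.
Slack = (n − k + 1) − d = 0.
The code is MDS (slack = 0).
Description: the claimed parameters are [12, 5, 8]_13; such a code would be MDS (meets Singleton bound).


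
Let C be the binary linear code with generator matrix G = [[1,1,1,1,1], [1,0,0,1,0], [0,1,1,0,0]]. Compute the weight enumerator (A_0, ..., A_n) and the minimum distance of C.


Weight distribution: A_0 = 1, A_1 = 1, A_2 = 2, A_3 = 2, A_4 = 1, A_5 = 1. Minimum distance d = 1.

Enumerate all 2^3 = 8 messages m ∈ F_2^3.
For each, compute codeword c = mG in F_2^5, then tally its weight.
  m = 000 → c = 00000, weight = 0.
  m = 100 → c = 11111, weight = 5.
  m = 010 → c = 10010, weight = 2.
  m = 110 → c = 01101, weight = 3.
  m = 001 → c = 01100, weight = 2.
  m = 101 → c = 10011, weight = 3.
  m = 011 → c = 11110, weight = 4.
  m = 111 → c = 00001, weight = 1.
Tally weights:
  weight 0: 1 codewords.
  weight 1: 1 codewords.
  weight 2: 2 codewords.
  weight 3: 2 codewords.
  weight 4: 1 codewords.
  weight 5: 1 codewords.
Minimum distance d = smallest w > 0 with A_w > 0 = 1.
Sanity: Σ A_w = 8 = 2^3 = 8 ✓.


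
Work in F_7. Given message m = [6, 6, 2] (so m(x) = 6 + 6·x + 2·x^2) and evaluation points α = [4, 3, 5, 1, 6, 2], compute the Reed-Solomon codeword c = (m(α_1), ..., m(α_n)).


c = [6, 0, 2, 0, 2, 5]

Message polynomial: m(x) = 6 + 6·x + 2·x^2 (mod 7).
For each evaluation point α_i, compute m(α_i) mod 7:
  α_1 = 4: Horner steps 2 → 0 → 6, so m(4) = 6.
  α_2 = 3: Horner steps 2 → 5 → 0, so m(3) = 0.
  α_3 = 5: Horner steps 2 → 2 → 2, so m(5) = 2.
  α_4 = 1: Horner steps 2 → 1 → 0, so m(1) = 0.
  α_5 = 6: Horner steps 2 → 4 → 2, so m(6) = 2.
  α_6 = 2: Horner steps 2 → 3 → 5, so m(2) = 5.
Codeword c = [6, 0, 2, 0, 2, 5] ∈ F_7^6.


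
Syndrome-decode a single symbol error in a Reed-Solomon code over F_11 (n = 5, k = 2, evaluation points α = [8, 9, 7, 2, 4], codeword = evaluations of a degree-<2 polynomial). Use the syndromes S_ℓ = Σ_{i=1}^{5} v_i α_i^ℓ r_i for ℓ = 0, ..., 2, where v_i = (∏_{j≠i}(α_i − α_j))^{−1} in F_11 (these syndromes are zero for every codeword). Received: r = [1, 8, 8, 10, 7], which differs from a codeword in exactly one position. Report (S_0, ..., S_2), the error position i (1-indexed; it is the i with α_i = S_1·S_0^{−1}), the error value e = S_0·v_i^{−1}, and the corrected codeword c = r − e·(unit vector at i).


S = (9, 4, 3), error at position 2, error magnitude e = 3, c = [1, 5, 8, 10, 7].

Step 1: column multipliers v_i = (∏_{j≠i}(α_i − α_j))^{−1} mod 11.
  i = 1 (α = 8): (8−9)(8−7)(8−2)(8−4) = (−1)·1·6·4 = −24 ≡ 9, so v_1 = 9^{−1} = 5 (mod 11).
  i = 2 (α = 9): (9−8)(9−7)(9−2)(9−4) = 1·2·7·5 = 70 ≡ 4, so v_2 = 4^{−1} = 3 (mod 11).
  i = 3 (α = 7): (7−8)(7−9)(7−2)(7−4) = (−1)·(−2)·5·3 = 30 ≡ 8, so v_3 = 8^{−1} = 7 (mod 11).
  i = 4 (α = 2): (2−8)(2−9)(2−7)(2−4) = (−6)·(−7)·(−5)·(−2) = 420 ≡ 2, so v_4 = 2^{−1} = 6 (mod 11).
  i = 5 (α = 4): (4−8)(4−9)(4−7)(4−2) = (−4)·(−5)·(−3)·2 = −120 ≡ 1, so v_5 = 1^{−1} = 1 (mod 11).
  v = [5, 3, 7, 6, 1].
Step 2: syndromes of r = [1, 8, 8, 10, 7] (all sums mod 11).
  S_0 = Σ v_i r_i = 5·1 + 3·8 + 7·8 + 6·10 + 1·7 = 152 ≡ 9.
  S_1 = Σ v_i α_i r_i = 5·8·1 + 3·9·8 + 7·7·8 + 6·2·10 + 1·4·7 = 796 ≡ 4.
  α_i^2 mod 11 = [9, 4, 5, 4, 5].
  S_2 = Σ v_i α_i^2 r_i = 5·9·1 + 3·4·8 + 7·5·8 + 6·4·10 + 1·5·7 = 696 ≡ 3.
  S = (9, 4, 3) ≠ 0, so r is not a codeword (an error is present).
Step 3: locate the error. For a single error e at position i, S_ℓ = v_i·e·α_i^ℓ, so α_err = S_1/S_0.
  S_0^{−1} = 9^{−1} = 5 (mod 11), so α_err = 4·5 = 20 ≡ 9 = α_2. Error position i = 2.
  Consistency check: S_2/S_1 = 3·3 = 9 ≡ 9 = α_err ✓ (single-error assumption holds).
Step 4: error magnitude e = S_0/v_2 = S_0·∏_{j≠2}(α_2 − α_j) = 9·4 = 36 ≡ 3 (mod 11).
Step 5: correct position 2: c_2 = r_2 − e = 8 − 3 ≡ 5 (mod 11). Hence c = [1, 5, 8, 10, 7].
  Check: interpolating c through the α_i gives m(x) = 2 + 4·x (degree < 2) with m(α_i) = c_i for every i, so c is indeed a codeword.


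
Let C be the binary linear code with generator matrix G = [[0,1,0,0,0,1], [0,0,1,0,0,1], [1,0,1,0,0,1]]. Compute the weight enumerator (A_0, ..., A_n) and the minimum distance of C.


Weight distribution: A_0 = 1, A_1 = 1, A_2 = 3, A_3 = 3. Minimum distance d = 1.

Enumerate all 2^3 = 8 messages m ∈ F_2^3.
For each, compute codeword c = mG in F_2^6, then tally its weight.
  m = 000 → c = 000000, weight = 0.
  m = 100 → c = 010001, weight = 2.
  m = 010 → c = 001001, weight = 2.
  m = 110 → c = 011000, weight = 2.
  m = 001 → c = 101001, weight = 3.
  m = 101 → c = 111000, weight = 3.
  m = 011 → c = 100000, weight = 1.
  m = 111 → c = 110001, weight = 3.
Tally weights:
  weight 0: 1 codewords.
  weight 1: 1 codewords.
  weight 2: 3 codewords.
  weight 3: 3 codewords.
Minimum distance d = smallest w > 0 with A_w > 0 = 1.
Sanity: Σ A_w = 8 = 2^3 = 8 ✓.


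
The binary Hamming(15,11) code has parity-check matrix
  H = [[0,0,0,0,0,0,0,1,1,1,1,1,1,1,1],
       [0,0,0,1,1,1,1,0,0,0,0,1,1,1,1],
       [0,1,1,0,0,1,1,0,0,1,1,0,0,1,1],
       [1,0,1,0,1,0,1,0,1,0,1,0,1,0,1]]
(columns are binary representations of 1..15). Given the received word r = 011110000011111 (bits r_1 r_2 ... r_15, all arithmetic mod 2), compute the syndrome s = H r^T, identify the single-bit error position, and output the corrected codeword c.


s = (1, 0, 1, 1)^T, error position = 11, corrected codeword c = 011110000001111

Compute s = H r^T mod 2 one row at a time:
  s_1 = 0 + 0 + 0 + 1 + 1 + 1 + 1 + 1 = 5 ≡ 1 (mod 2).
  s_2 = 1 + 1 + 0 + 0 + 1 + 1 + 1 + 1 = 6 ≡ 0 (mod 2).
  s_3 = 1 + 1 + 0 + 0 + 0 + 1 + 1 + 1 = 5 ≡ 1 (mod 2).
  s_4 = 0 + 1 + 1 + 0 + 0 + 1 + 1 + 1 = 5 ≡ 1 (mod 2).
s = (1, 0, 1, 1)^T — this equals column 11 of H (binary 1011), so error is at position 11.
Correct: flip bit 11 of r = 011110000011111 to get c = 011110000001111.


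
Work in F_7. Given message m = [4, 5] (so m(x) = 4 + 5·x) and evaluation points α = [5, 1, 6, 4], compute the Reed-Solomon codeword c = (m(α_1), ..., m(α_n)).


c = [1, 2, 6, 3]

Message polynomial: m(x) = 4 + 5·x (mod 7).
For each evaluation point α_i, compute m(α_i) mod 7:
  α_1 = 5: Horner steps 5 → 1, so m(5) = 1.
  α_2 = 1: Horner steps 5 → 2, so m(1) = 2.
  α_3 = 6: Horner steps 5 → 6, so m(6) = 6.
  α_4 = 4: Horner steps 5 → 3, so m(4) = 3.
Codeword c = [1, 2, 6, 3] ∈ F_7^4.


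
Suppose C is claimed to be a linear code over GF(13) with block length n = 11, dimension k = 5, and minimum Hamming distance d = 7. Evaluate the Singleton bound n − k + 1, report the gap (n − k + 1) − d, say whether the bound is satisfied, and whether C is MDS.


Singleton RHS = n − k + 1 = 7, slack = 0, bound satisfied, MDS.

Singleton bound: d ≤ n − k + 1.
Here n = 11, k = 5, so n − k + 1 = 7.
Given d = 7, check d ≤ 7: YES.
Slack = (n − k + 1) − d = 0.
The code is MDS (slack = 0).
Description: the claimed parameters are [11, 5, 7]_13; such a code would be MDS (meets Singleton bound).


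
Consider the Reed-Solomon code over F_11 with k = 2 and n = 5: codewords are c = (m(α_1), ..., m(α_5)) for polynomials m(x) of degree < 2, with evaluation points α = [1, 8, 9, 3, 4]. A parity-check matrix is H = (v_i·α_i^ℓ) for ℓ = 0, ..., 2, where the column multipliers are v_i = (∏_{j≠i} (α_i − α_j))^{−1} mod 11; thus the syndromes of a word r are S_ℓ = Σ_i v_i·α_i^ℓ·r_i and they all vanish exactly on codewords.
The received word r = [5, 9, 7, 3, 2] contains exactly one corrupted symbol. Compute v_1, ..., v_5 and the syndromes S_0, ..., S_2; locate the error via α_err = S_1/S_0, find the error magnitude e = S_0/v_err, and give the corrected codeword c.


S = (6, 10, 2), error at position 3, error magnitude e = 10, c = [5, 9, 8, 3, 2].

Step 1: column multipliers v_i = (∏_{j≠i}(α_i − α_j))^{−1} mod 11.
  i = 1 (α = 1): (1−8)(1−9)(1−3)(1−4) = (−7)·(−8)·(−2)·(−3) = 336 ≡ 6, so v_1 = 6^{−1} = 2 (mod 11).
  i = 2 (α = 8): (8−1)(8−9)(8−3)(8−4) = 7·(−1)·5·4 = −140 ≡ 3, so v_2 = 3^{−1} = 4 (mod 11).
  i = 3 (α = 9): (9−1)(9−8)(9−3)(9−4) = 8·1·6·5 = 240 ≡ 9, so v_3 = 9^{−1} = 5 (mod 11).
  i = 4 (α = 3): (3−1)(3−8)(3−9)(3−4) = 2·(−5)·(−6)·(−1) = −60 ≡ 6, so v_4 = 6^{−1} = 2 (mod 11).
  i = 5 (α = 4): (4−1)(4−8)(4−9)(4−3) = 3·(−4)·(−5)·1 = 60 ≡ 5, so v_5 = 5^{−1} = 9 (mod 11).
  v = [2, 4, 5, 2, 9].
Step 2: syndromes of r = [5, 9, 7, 3, 2] (all sums mod 11).
  S_0 = Σ v_i r_i = 2·5 + 4·9 + 5·7 + 2·3 + 9·2 = 105 ≡ 6.
  S_1 = Σ v_i α_i r_i = 2·1·5 + 4·8·9 + 5·9·7 + 2·3·3 + 9·4·2 = 703 ≡ 10.
  α_i^2 mod 11 = [1, 9, 4, 9, 5].
  S_2 = Σ v_i α_i^2 r_i = 2·1·5 + 4·9·9 + 5·4·7 + 2·9·3 + 9·5·2 = 618 ≡ 2.
  S = (6, 10, 2) ≠ 0, so r is not a codeword (an error is present).
Step 3: locate the error. For a single error e at position i, S_ℓ = v_i·e·α_i^ℓ, so α_err = S_1/S_0.
  S_0^{−1} = 6^{−1} = 2 (mod 11), so α_err = 10·2 = 20 ≡ 9 = α_3. Error position i = 3.
  Consistency check: S_2/S_1 = 2·10 = 20 ≡ 9 = α_err ✓ (single-error assumption holds).
Step 4: error magnitude e = S_0/v_3 = S_0·∏_{j≠3}(α_3 − α_j) = 6·9 = 54 ≡ 10 (mod 11).
Step 5: correct position 3: c_3 = r_3 − e = 7 − 10 ≡ 8 (mod 11). Hence c = [5, 9, 8, 3, 2].
  Check: interpolating c through the α_i gives m(x) = 6 + 10·x (degree < 2) with m(α_i) = c_i for every i, so c is indeed a codeword.


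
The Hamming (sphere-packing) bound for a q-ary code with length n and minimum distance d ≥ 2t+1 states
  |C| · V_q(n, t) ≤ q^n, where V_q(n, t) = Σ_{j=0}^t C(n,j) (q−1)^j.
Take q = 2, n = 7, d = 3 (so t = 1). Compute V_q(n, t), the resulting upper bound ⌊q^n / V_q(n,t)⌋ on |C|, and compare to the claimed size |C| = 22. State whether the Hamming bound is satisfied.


V_q(n, t) = 8, q^n = 128, Hamming bound = 16, |C| = 22 > bound (violated).

Step 1: Compute V_q(n, t) = Σ_{j=0}^1 C(n, j) (q−1)^j.
  j = 0: C(7,0)·(1)^0 = 1·1 = 1.
  j = 1: C(7,1)·(1)^1 = 7·1 = 7.
  V_q(n, t) = 1 + 7 = 8.
Step 2: q^n = 2^7 = 128.
Step 3: Hamming bound ⌊q^n / V_q(n,t)⌋ = ⌊128/8⌋ = 16.
Step 4: Compare |C| = 22 to 16: violated.
The claimed |C| lies above the Hamming bound, so no 2-ary code of length 7 with d ≥ 3 can have 22 codewords.


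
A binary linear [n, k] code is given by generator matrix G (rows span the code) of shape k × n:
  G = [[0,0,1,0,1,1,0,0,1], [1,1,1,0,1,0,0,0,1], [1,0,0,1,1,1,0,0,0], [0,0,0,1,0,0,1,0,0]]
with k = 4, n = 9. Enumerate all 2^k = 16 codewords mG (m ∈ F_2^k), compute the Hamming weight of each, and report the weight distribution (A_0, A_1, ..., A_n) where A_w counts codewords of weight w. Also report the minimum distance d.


Weight distribution: A_0 = 1, A_2 = 1, A_3 = 3, A_4 = 5, A_5 = 4, A_6 = 1, A_7 = 1. Minimum distance d = 2.

Enumerate all 2^4 = 16 messages m ∈ F_2^4.
For each, compute codeword c = mG in F_2^9, then tally its weight.
  m = 0000 → c = 000000000, weight = 0.
  m = 1000 → c = 001011001, weight = 4.
  m = 0100 → c = 111010001, weight = 5.
  m = 1100 → c = 110001000, weight = 3.
  m = 0010 → c = 100111000, weight = 4.
  m = 1010 → c = 101100001, weight = 4.
  m = 0110 → c = 011101001, weight = 5.
  m = 1110 → c = 010110000, weight = 3.
  m = 0001 → c = 000100100, weight = 2.
  m = 1001 → c = 001111101, weight = 6.
  m = 0101 → c = 111110101, weight = 7.
  m = 1101 → c = 110101100, weight = 5.
  m = 0011 → c = 100011100, weight = 4.
  m = 1011 → c = 101000101, weight = 4.
  m = 0111 → c = 011001101, weight = 5.
  m = 1111 → c = 010010100, weight = 3.
Tally weights:
  weight 0: 1 codewords.
  weight 2: 1 codewords.
  weight 3: 3 codewords.
  weight 4: 5 codewords.
  weight 5: 4 codewords.
  weight 6: 1 codewords.
  weight 7: 1 codewords.
Minimum distance d = smallest w > 0 with A_w > 0 = 2.
Sanity: Σ A_w = 16 = 2^4 = 16 ✓.


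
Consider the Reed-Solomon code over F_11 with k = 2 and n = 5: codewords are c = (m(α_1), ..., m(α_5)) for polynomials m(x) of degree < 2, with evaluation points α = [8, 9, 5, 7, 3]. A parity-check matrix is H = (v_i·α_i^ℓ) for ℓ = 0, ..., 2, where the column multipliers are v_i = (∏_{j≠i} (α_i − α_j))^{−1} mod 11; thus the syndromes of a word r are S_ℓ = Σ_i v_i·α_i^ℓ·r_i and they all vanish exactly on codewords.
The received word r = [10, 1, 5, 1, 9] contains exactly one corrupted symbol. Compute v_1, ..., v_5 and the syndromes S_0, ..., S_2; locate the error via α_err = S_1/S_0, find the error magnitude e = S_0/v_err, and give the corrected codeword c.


S = (1, 9, 4), error at position 2, error magnitude e = 4, c = [10, 8, 5, 1, 9].

Step 1: column multipliers v_i = (∏_{j≠i}(α_i − α_j))^{−1} mod 11.
  i = 1 (α = 8): (8−9)(8−5)(8−7)(8−3) = (−1)·3·1·5 = −15 ≡ 7, so v_1 = 7^{−1} = 8 (mod 11).
  i = 2 (α = 9): (9−8)(9−5)(9−7)(9−3) = 1·4·2·6 = 48 ≡ 4, so v_2 = 4^{−1} = 3 (mod 11).
  i = 3 (α = 5): (5−8)(5−9)(5−7)(5−3) = (−3)·(−4)·(−2)·2 = −48 ≡ 7, so v_3 = 7^{−1} = 8 (mod 11).
  i = 4 (α = 7): (7−8)(7−9)(7−5)(7−3) = (−1)·(−2)·2·4 = 16 ≡ 5, so v_4 = 5^{−1} = 9 (mod 11).
  i = 5 (α = 3): (3−8)(3−9)(3−5)(3−7) = (−5)·(−6)·(−2)·(−4) = 240 ≡ 9, so v_5 = 9^{−1} = 5 (mod 11).
  v = [8, 3, 8, 9, 5].
Step 2: syndromes of r = [10, 1, 5, 1, 9] (all sums mod 11).
  S_0 = Σ v_i r_i = 8·10 + 3·1 + 8·5 + 9·1 + 5·9 = 177 ≡ 1.
  S_1 = Σ v_i α_i r_i = 8·8·10 + 3·9·1 + 8·5·5 + 9·7·1 + 5·3·9 = 1065 ≡ 9.
  α_i^2 mod 11 = [9, 4, 3, 5, 9].
  S_2 = Σ v_i α_i^2 r_i = 8·9·10 + 3·4·1 + 8·3·5 + 9·5·1 + 5·9·9 = 1302 ≡ 4.
  S = (1, 9, 4) ≠ 0, so r is not a codeword (an error is present).
Step 3: locate the error. For a single error e at position i, S_ℓ = v_i·e·α_i^ℓ, so α_err = S_1/S_0.
  S_0^{−1} = 1^{−1} = 1 (mod 11), so α_err = 9·1 = 9 ≡ 9 = α_2. Error position i = 2.
  Consistency check: S_2/S_1 = 4·5 = 20 ≡ 9 = α_err ✓ (single-error assumption holds).
Step 4: error magnitude e = S_0/v_2 = S_0·∏_{j≠2}(α_2 − α_j) = 1·4 = 4 ≡ 4 (mod 11).
Step 5: correct position 2: c_2 = r_2 − e = 1 − 4 ≡ 8 (mod 11). Hence c = [10, 8, 5, 1, 9].
  Check: interpolating c through the α_i gives m(x) = 4 + 9·x (degree < 2) with m(α_i) = c_i for every i, so c is indeed a codeword.


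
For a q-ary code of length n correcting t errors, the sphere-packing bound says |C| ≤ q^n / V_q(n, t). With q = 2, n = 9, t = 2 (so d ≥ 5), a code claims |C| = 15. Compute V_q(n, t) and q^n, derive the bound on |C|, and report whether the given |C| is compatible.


V_q(n, t) = 46, q^n = 512, Hamming bound = 11, |C| = 15 > bound (violated).

Step 1: Compute V_q(n, t) = Σ_{j=0}^2 C(n, j) (q−1)^j.
  j = 0: C(9,0)·(1)^0 = 1·1 = 1.
  j = 1: C(9,1)·(1)^1 = 9·1 = 9.
  j = 2: C(9,2)·(1)^2 = 36·1 = 36.
  V_q(n, t) = 1 + 9 + 36 = 46.
Step 2: q^n = 2^9 = 512.
Step 3: Hamming bound ⌊q^n / V_q(n,t)⌋ = ⌊512/46⌋ = 11.
Step 4: Compare |C| = 15 to 11: violated.
The claimed |C| lies above the Hamming bound, so no 2-ary code of length 9 with d ≥ 5 can have 15 codewords.


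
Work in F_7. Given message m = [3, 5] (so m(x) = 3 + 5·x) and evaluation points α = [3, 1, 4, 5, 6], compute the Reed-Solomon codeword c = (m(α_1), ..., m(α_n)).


c = [4, 1, 2, 0, 5]

Message polynomial: m(x) = 3 + 5·x (mod 7).
For each evaluation point α_i, compute m(α_i) mod 7:
  α_1 = 3: Horner steps 5 → 4, so m(3) = 4.
  α_2 = 1: Horner steps 5 → 1, so m(1) = 1.
  α_3 = 4: Horner steps 5 → 2, so m(4) = 2.
  α_4 = 5: Horner steps 5 → 0, so m(5) = 0.
  α_5 = 6: Horner steps 5 → 5, so m(6) = 5.
Codeword c = [4, 1, 2, 0, 5] ∈ F_7^5.


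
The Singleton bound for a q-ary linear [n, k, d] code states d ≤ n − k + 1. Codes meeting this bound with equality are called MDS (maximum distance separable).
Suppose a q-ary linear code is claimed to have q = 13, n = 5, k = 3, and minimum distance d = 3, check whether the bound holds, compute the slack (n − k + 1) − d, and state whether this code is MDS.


Singleton RHS = n − k + 1 = 3, slack = 0, bound satisfied, MDS.

Singleton bound: d ≤ n − k + 1.
Here n = 5, k = 3, so n − k + 1 = 3.
Given d = 3, check d ≤ 3: YES.
Slack = (n − k + 1) − d = 0.
The code is MDS (slack = 0).
Description: the claimed parameters are [5, 3, 3]_13; such a code would be MDS (meets Singleton bound).


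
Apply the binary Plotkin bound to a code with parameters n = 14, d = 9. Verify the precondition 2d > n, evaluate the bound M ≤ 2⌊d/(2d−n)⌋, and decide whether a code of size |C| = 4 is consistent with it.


Plotkin bound M ≤ 4; given |C| = 4 ≤ bound (satisfied).

Check applicability: 2d = 18, n = 14.
2d − n = 4 > 0, so Plotkin applies.
Compute d/(2d−n) = 9/4 ≈ 2.2500.
⌊d/(2d−n)⌋ = 2.
Plotkin bound: M ≤ 2·2 = 4.
Given |C| = 4, check: satisfied.
This |C| is at the Plotkin bound.


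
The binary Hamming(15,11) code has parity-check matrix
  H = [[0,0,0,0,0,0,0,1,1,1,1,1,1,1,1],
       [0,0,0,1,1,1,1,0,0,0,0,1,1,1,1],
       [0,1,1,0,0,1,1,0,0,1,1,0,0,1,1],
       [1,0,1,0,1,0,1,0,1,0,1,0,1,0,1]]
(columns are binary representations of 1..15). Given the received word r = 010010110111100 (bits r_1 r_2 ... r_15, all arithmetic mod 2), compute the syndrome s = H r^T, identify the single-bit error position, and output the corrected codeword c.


s = (1, 0, 0, 0)^T, error position = 8, corrected codeword c = 010010100111100

Compute s = H r^T mod 2 one row at a time:
  s_1 = 1 + 0 + 1 + 1 + 1 + 1 + 0 + 0 = 5 ≡ 1 (mod 2).
  s_2 = 0 + 1 + 0 + 1 + 1 + 1 + 0 + 0 = 4 ≡ 0 (mod 2).
  s_3 = 1 + 0 + 0 + 1 + 1 + 1 + 0 + 0 = 4 ≡ 0 (mod 2).
  s_4 = 0 + 0 + 1 + 1 + 0 + 1 + 1 + 0 = 4 ≡ 0 (mod 2).
s = (1, 0, 0, 0)^T — this equals column 8 of H (binary 1000), so error is at position 8.
Correct: flip bit 8 of r = 010010110111100 to get c = 010010100111100.


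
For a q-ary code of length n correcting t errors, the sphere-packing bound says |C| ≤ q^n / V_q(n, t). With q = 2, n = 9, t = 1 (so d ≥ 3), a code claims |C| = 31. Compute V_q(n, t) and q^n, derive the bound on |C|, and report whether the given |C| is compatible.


V_q(n, t) = 10, q^n = 512, Hamming bound = 51, |C| = 31 ≤ bound (satisfied).

Step 1: Compute V_q(n, t) = Σ_{j=0}^1 C(n, j) (q−1)^j.
  j = 0: C(9,0)·(1)^0 = 1·1 = 1.
  j = 1: C(9,1)·(1)^1 = 9·1 = 9.
  V_q(n, t) = 1 + 9 = 10.
Step 2: q^n = 2^9 = 512.
Step 3: Hamming bound ⌊q^n / V_q(n,t)⌋ = ⌊512/10⌋ = 51.
Step 4: Compare |C| = 31 to 51: satisfied.
The claimed |C| lies below the Hamming bound.


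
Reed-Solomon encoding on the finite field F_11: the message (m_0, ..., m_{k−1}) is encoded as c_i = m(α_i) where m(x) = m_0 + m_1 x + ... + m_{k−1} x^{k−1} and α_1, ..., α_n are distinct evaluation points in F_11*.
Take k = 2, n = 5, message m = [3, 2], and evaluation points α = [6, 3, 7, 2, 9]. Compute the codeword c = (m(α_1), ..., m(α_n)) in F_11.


c = [4, 9, 6, 7, 10]

Message polynomial: m(x) = 3 + 2·x (mod 11).
For each evaluation point α_i, compute m(α_i) mod 11:
  α_1 = 6: Horner steps 2 → 4, so m(6) = 4.
  α_2 = 3: Horner steps 2 → 9, so m(3) = 9.
  α_3 = 7: Horner steps 2 → 6, so m(7) = 6.
  α_4 = 2: Horner steps 2 → 7, so m(2) = 7.
  α_5 = 9: Horner steps 2 → 10, so m(9) = 10.
Codeword c = [4, 9, 6, 7, 10] ∈ F_11^5.


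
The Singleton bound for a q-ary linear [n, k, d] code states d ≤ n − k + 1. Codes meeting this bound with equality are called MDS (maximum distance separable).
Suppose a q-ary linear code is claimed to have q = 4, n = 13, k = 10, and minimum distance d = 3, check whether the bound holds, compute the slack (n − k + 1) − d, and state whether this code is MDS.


Singleton RHS = n − k + 1 = 4, slack = 1, bound satisfied, not MDS.

Singleton bound: d ≤ n − k + 1.
Here n = 13, k = 10, so n − k + 1 = 4.
Given d = 3, check d ≤ 4: YES.
Slack = (n − k + 1) − d = 1.
The code is NOT MDS (slack = 1 > 0).
Description: the claimed parameters are [13, 10, 3]_4; such a code would be non-MDS.


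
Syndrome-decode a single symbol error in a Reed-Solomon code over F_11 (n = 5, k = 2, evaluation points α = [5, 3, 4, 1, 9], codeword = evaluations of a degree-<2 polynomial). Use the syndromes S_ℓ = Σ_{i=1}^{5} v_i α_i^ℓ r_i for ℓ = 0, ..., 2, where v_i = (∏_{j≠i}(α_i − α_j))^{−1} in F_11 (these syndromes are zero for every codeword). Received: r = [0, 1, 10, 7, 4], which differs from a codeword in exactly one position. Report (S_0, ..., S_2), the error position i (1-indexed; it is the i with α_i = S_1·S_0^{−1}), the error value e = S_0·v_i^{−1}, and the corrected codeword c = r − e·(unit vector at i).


S = (4, 1, 3), error at position 2, error magnitude e = 3, c = [0, 9, 10, 7, 4].

Step 1: column multipliers v_i = (∏_{j≠i}(α_i − α_j))^{−1} mod 11.
  i = 1 (α = 5): (5−3)(5−4)(5−1)(5−9) = 2·1·4·(−4) = −32 ≡ 1, so v_1 = 1^{−1} = 1 (mod 11).
  i = 2 (α = 3): (3−5)(3−4)(3−1)(3−9) = (−2)·(−1)·2·(−6) = −24 ≡ 9, so v_2 = 9^{−1} = 5 (mod 11).
  i = 3 (α = 4): (4−5)(4−3)(4−1)(4−9) = (−1)·1·3·(−5) = 15 ≡ 4, so v_3 = 4^{−1} = 3 (mod 11).
  i = 4 (α = 1): (1−5)(1−3)(1−4)(1−9) = (−4)·(−2)·(−3)·(−8) = 192 ≡ 5, so v_4 = 5^{−1} = 9 (mod 11).
  i = 5 (α = 9): (9−5)(9−3)(9−4)(9−1) = 4·6·5·8 = 960 ≡ 3, so v_5 = 3^{−1} = 4 (mod 11).
  v = [1, 5, 3, 9, 4].
Step 2: syndromes of r = [0, 1, 10, 7, 4] (all sums mod 11).
  S_0 = Σ v_i r_i = 1·0 + 5·1 + 3·10 + 9·7 + 4·4 = 114 ≡ 4.
  S_1 = Σ v_i α_i r_i = 1·5·0 + 5·3·1 + 3·4·10 + 9·1·7 + 4·9·4 = 342 ≡ 1.
  α_i^2 mod 11 = [3, 9, 5, 1, 4].
  S_2 = Σ v_i α_i^2 r_i = 1·3·0 + 5·9·1 + 3·5·10 + 9·1·7 + 4·4·4 = 322 ≡ 3.
  S = (4, 1, 3) ≠ 0, so r is not a codeword (an error is present).
Step 3: locate the error. For a single error e at position i, S_ℓ = v_i·e·α_i^ℓ, so α_err = S_1/S_0.
  S_0^{−1} = 4^{−1} = 3 (mod 11), so α_err = 1·3 = 3 ≡ 3 = α_2. Error position i = 2.
  Consistency check: S_2/S_1 = 3·1 = 3 ≡ 3 = α_err ✓ (single-error assumption holds).
Step 4: error magnitude e = S_0/v_2 = S_0·∏_{j≠2}(α_2 − α_j) = 4·9 = 36 ≡ 3 (mod 11).
Step 5: correct position 2: c_2 = r_2 − e = 1 − 3 ≡ 9 (mod 11). Hence c = [0, 9, 10, 7, 4].
  Check: interpolating c through the α_i gives m(x) = 6 + 1·x (degree < 2) with m(α_i) = c_i for every i, so c is indeed a codeword.


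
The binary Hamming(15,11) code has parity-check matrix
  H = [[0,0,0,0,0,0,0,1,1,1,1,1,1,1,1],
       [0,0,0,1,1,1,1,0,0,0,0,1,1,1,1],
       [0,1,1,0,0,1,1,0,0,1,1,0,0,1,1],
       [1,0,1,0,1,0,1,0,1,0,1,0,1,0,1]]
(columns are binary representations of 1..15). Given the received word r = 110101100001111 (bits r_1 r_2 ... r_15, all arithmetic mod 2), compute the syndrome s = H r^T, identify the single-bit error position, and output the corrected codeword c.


s = (0, 1, 1, 0)^T, error position = 6, corrected codeword c = 110100100001111

Compute s = H r^T mod 2 one row at a time:
  s_1 = 0 + 0 + 0 + 0 + 1 + 1 + 1 + 1 = 4 ≡ 0 (mod 2).
  s_2 = 1 + 0 + 1 + 1 + 1 + 1 + 1 + 1 = 7 ≡ 1 (mod 2).
  s_3 = 1 + 0 + 1 + 1 + 0 + 0 + 1 + 1 = 5 ≡ 1 (mod 2).
  s_4 = 1 + 0 + 0 + 1 + 0 + 0 + 1 + 1 = 4 ≡ 0 (mod 2).
s = (0, 1, 1, 0)^T — this equals column 6 of H (binary 0110), so error is at position 6.
Correct: flip bit 6 of r = 110101100001111 to get c = 110100100001111.


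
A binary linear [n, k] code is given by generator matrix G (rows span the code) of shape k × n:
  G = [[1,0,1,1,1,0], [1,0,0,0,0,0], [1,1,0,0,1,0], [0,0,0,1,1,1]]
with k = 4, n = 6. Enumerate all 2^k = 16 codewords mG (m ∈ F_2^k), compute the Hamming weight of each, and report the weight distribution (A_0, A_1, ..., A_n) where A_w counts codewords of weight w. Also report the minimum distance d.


Weight distribution: A_0 = 1, A_1 = 1, A_2 = 2, A_3 = 6, A_4 = 5, A_5 = 1. Minimum distance d = 1.

Enumerate all 2^4 = 16 messages m ∈ F_2^4.
For each, compute codeword c = mG in F_2^6, then tally its weight.
  m = 0000 → c = 000000, weight = 0.
  m = 1000 → c = 101110, weight = 4.
  m = 0100 → c = 100000, weight = 1.
  m = 1100 → c = 001110, weight = 3.
  m = 0010 → c = 110010, weight = 3.
  m = 1010 → c = 011100, weight = 3.
  m = 0110 → c = 010010, weight = 2.
  m = 1110 → c = 111100, weight = 4.
  m = 0001 → c = 000111, weight = 3.
  m = 1001 → c = 101001, weight = 3.
  m = 0101 → c = 100111, weight = 4.
  m = 1101 → c = 001001, weight = 2.
  m = 0011 → c = 110101, weight = 4.
  m = 1011 → c = 011011, weight = 4.
  m = 0111 → c = 010101, weight = 3.
  m = 1111 → c = 111011, weight = 5.
Tally weights:
  weight 0: 1 codewords.
  weight 1: 1 codewords.
  weight 2: 2 codewords.
  weight 3: 6 codewords.
  weight 4: 5 codewords.
  weight 5: 1 codewords.
Minimum distance d = smallest w > 0 with A_w > 0 = 1.
Sanity: Σ A_w = 16 = 2^4 = 16 ✓.


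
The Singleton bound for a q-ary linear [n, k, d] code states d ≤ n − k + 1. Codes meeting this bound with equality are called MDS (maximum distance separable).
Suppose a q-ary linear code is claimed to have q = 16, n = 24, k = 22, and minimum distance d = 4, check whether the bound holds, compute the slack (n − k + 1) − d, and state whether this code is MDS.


Singleton RHS = n − k + 1 = 3, slack = -1, bound violated (no such code; not MDS).

Singleton bound: d ≤ n − k + 1.
Here n = 24, k = 22, so n − k + 1 = 3.
Given d = 4, check d ≤ 3: NO.
Slack = (n − k + 1) − d = -1.
The slack is negative: d = 4 exceeds n − k + 1 = 3 by 1, so the Singleton bound is violated and no linear [24, 22, 4]_16 code can exist. In particular it is not MDS (MDS requires d = n − k + 1 exactly).
Description: the claimed parameters are [24, 22, 4]_16; such a code would be impossible (violates the Singleton bound).


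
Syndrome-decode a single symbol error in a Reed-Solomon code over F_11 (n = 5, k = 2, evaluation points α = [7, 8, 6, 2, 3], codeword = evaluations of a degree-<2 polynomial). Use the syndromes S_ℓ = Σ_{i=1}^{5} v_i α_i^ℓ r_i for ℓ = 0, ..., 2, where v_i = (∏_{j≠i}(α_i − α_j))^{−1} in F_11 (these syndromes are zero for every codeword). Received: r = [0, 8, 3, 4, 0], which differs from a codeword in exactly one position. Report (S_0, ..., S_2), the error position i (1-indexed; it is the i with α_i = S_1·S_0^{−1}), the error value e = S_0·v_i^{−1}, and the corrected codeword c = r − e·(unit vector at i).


S = (9, 5, 4), error at position 5, error magnitude e = 10, c = [0, 8, 3, 4, 1].

Step 1: column multipliers v_i = (∏_{j≠i}(α_i − α_j))^{−1} mod 11.
  i = 1 (α = 7): (7−8)(7−6)(7−2)(7−3) = (−1)·1·5·4 = −20 ≡ 2, so v_1 = 2^{−1} = 6 (mod 11).
  i = 2 (α = 8): (8−7)(8−6)(8−2)(8−3) = 1·2·6·5 = 60 ≡ 5, so v_2 = 5^{−1} = 9 (mod 11).
  i = 3 (α = 6): (6−7)(6−8)(6−2)(6−3) = (−1)·(−2)·4·3 = 24 ≡ 2, so v_3 = 2^{−1} = 6 (mod 11).
  i = 4 (α = 2): (2−7)(2−8)(2−6)(2−3) = (−5)·(−6)·(−4)·(−1) = 120 ≡ 10, so v_4 = 10^{−1} = 10 (mod 11).
  i = 5 (α = 3): (3−7)(3−8)(3−6)(3−2) = (−4)·(−5)·(−3)·1 = −60 ≡ 6, so v_5 = 6^{−1} = 2 (mod 11).
  v = [6, 9, 6, 10, 2].
Step 2: syndromes of r = [0, 8, 3, 4, 0] (all sums mod 11).
  S_0 = Σ v_i r_i = 6·0 + 9·8 + 6·3 + 10·4 + 2·0 = 130 ≡ 9.
  S_1 = Σ v_i α_i r_i = 6·7·0 + 9·8·8 + 6·6·3 + 10·2·4 + 2·3·0 = 764 ≡ 5.
  α_i^2 mod 11 = [5, 9, 3, 4, 9].
  S_2 = Σ v_i α_i^2 r_i = 6·5·0 + 9·9·8 + 6·3·3 + 10·4·4 + 2·9·0 = 862 ≡ 4.
  S = (9, 5, 4) ≠ 0, so r is not a codeword (an error is present).
Step 3: locate the error. For a single error e at position i, S_ℓ = v_i·e·α_i^ℓ, so α_err = S_1/S_0.
  S_0^{−1} = 9^{−1} = 5 (mod 11), so α_err = 5·5 = 25 ≡ 3 = α_5. Error position i = 5.
  Consistency check: S_2/S_1 = 4·9 = 36 ≡ 3 = α_err ✓ (single-error assumption holds).
Step 4: error magnitude e = S_0/v_5 = S_0·∏_{j≠5}(α_5 − α_j) = 9·6 = 54 ≡ 10 (mod 11).
Step 5: correct position 5: c_5 = r_5 − e = 0 − 10 ≡ 1 (mod 11). Hence c = [0, 8, 3, 4, 1].
  Check: interpolating c through the α_i gives m(x) = 10 + 8·x (degree < 2) with m(α_i) = c_i for every i, so c is indeed a codeword.


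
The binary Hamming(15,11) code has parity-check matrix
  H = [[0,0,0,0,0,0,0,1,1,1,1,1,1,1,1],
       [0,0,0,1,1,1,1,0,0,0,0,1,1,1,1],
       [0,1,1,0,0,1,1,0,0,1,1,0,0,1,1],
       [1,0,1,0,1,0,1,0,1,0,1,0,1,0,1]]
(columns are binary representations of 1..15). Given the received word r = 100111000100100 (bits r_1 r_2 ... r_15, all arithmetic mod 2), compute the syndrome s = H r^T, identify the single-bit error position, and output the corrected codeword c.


s = (0, 0, 0, 1)^T, error position = 1, corrected codeword c = 000111000100100

Compute s = H r^T mod 2 one row at a time:
  s_1 = 0 + 0 + 1 + 0 + 0 + 1 + 0 + 0 = 2 ≡ 0 (mod 2).
  s_2 = 1 + 1 + 1 + 0 + 0 + 1 + 0 + 0 = 4 ≡ 0 (mod 2).
  s_3 = 0 + 0 + 1 + 0 + 1 + 0 + 0 + 0 = 2 ≡ 0 (mod 2).
  s_4 = 1 + 0 + 1 + 0 + 0 + 0 + 1 + 0 = 3 ≡ 1 (mod 2).
s = (0, 0, 0, 1)^T — this equals column 1 of H (binary 0001), so error is at position 1.
Correct: flip bit 1 of r = 100111000100100 to get c = 000111000100100.


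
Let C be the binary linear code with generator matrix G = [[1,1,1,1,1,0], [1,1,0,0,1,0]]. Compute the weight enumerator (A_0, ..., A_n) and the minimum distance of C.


Weight distribution: A_0 = 1, A_2 = 1, A_3 = 1, A_5 = 1. Minimum distance d = 2.

Enumerate all 2^2 = 4 messages m ∈ F_2^2.
For each, compute codeword c = mG in F_2^6, then tally its weight.
  m = 00 → c = 000000, weight = 0.
  m = 10 → c = 111110, weight = 5.
  m = 01 → c = 110010, weight = 3.
  m = 11 → c = 001100, weight = 2.
Tally weights:
  weight 0: 1 codewords.
  weight 2: 1 codewords.
  weight 3: 1 codewords.
  weight 5: 1 codewords.
Minimum distance d = smallest w > 0 with A_w > 0 = 2.
Sanity: Σ A_w = 4 = 2^2 = 4 ✓.


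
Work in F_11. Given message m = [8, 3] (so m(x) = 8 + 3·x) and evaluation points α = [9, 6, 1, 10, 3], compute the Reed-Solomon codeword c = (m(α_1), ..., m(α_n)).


c = [2, 4, 0, 5, 6]

Message polynomial: m(x) = 8 + 3·x (mod 11).
For each evaluation point α_i, compute m(α_i) mod 11:
  α_1 = 9: Horner steps 3 → 2, so m(9) = 2.
  α_2 = 6: Horner steps 3 → 4, so m(6) = 4.
  α_3 = 1: Horner steps 3 → 0, so m(1) = 0.
  α_4 = 10: Horner steps 3 → 5, so m(10) = 5.
  α_5 = 3: Horner steps 3 → 6, so m(3) = 6.
Codeword c = [2, 4, 0, 5, 6] ∈ F_11^5.


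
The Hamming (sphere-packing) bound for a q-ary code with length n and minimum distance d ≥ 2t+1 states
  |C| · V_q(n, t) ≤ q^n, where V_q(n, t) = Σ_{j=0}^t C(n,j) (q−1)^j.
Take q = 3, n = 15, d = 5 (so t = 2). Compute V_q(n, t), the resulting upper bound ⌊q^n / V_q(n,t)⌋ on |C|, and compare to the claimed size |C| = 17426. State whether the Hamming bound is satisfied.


V_q(n, t) = 451, q^n = 14348907, Hamming bound = 31815, |C| = 17426 ≤ bound (satisfied).

Step 1: Compute V_q(n, t) = Σ_{j=0}^2 C(n, j) (q−1)^j.
  j = 0: C(15,0)·(2)^0 = 1·1 = 1.
  j = 1: C(15,1)·(2)^1 = 15·2 = 30.
  j = 2: C(15,2)·(2)^2 = 105·4 = 420.
  V_q(n, t) = 1 + 30 + 420 = 451.
Step 2: q^n = 3^15 = 14348907.
Step 3: Hamming bound ⌊q^n / V_q(n,t)⌋ = ⌊14348907/451⌋ = 31815.
Step 4: Compare |C| = 17426 to 31815: satisfied.
The claimed |C| lies below the Hamming bound.


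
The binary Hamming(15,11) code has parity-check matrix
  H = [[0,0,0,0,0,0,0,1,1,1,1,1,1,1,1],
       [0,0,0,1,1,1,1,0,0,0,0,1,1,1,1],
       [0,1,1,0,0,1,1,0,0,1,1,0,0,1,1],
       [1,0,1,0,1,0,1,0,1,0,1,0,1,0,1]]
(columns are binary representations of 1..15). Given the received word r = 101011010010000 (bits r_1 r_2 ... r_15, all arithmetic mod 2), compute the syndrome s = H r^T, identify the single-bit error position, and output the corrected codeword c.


s = (0, 0, 1, 0)^T, error position = 2, corrected codeword c = 111011010010000

Compute s = H r^T mod 2 one row at a time:
  s_1 = 1 + 0 + 0 + 1 + 0 + 0 + 0 + 0 = 2 ≡ 0 (mod 2).
  s_2 = 0 + 1 + 1 + 0 + 0 + 0 + 0 + 0 = 2 ≡ 0 (mod 2).
  s_3 = 0 + 1 + 1 + 0 + 0 + 1 + 0 + 0 = 3 ≡ 1 (mod 2).
  s_4 = 1 + 1 + 1 + 0 + 0 + 1 + 0 + 0 = 4 ≡ 0 (mod 2).
s = (0, 0, 1, 0)^T — this equals column 2 of H (binary 0010), so error is at position 2.
Correct: flip bit 2 of r = 101011010010000 to get c = 111011010010000.


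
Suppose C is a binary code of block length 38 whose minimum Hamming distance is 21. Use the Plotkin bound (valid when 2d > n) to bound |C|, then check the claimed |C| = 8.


Plotkin bound M ≤ 10; given |C| = 8 ≤ bound (satisfied).

Check applicability: 2d = 42, n = 38.
2d − n = 4 > 0, so Plotkin applies.
Compute d/(2d−n) = 21/4 ≈ 5.2500.
⌊d/(2d−n)⌋ = 5.
Plotkin bound: M ≤ 2·5 = 10.
Given |C| = 8, check: satisfied.
This |C| is below the Plotkin bound.


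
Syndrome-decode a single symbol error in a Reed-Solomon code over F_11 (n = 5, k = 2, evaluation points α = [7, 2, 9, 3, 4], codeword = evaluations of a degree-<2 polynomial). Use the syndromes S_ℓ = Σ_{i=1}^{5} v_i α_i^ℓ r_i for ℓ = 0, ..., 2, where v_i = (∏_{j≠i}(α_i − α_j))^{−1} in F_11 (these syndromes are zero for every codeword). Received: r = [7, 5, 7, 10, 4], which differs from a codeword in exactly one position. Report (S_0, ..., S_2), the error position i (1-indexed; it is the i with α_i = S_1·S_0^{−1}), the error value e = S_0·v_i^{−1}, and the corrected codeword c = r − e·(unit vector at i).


S = (10, 4, 6), error at position 1, error magnitude e = 10, c = [8, 5, 7, 10, 4].

Step 1: column multipliers v_i = (∏_{j≠i}(α_i − α_j))^{−1} mod 11.
  i = 1 (α = 7): (7−2)(7−9)(7−3)(7−4) = 5·(−2)·4·3 = −120 ≡ 1, so v_1 = 1^{−1} = 1 (mod 11).
  i = 2 (α = 2): (2−7)(2−9)(2−3)(2−4) = (−5)·(−7)·(−1)·(−2) = 70 ≡ 4, so v_2 = 4^{−1} = 3 (mod 11).
  i = 3 (α = 9): (9−7)(9−2)(9−3)(9−4) = 2·7·6·5 = 420 ≡ 2, so v_3 = 2^{−1} = 6 (mod 11).
  i = 4 (α = 3): (3−7)(3−2)(3−9)(3−4) = (−4)·1·(−6)·(−1) = −24 ≡ 9, so v_4 = 9^{−1} = 5 (mod 11).
  i = 5 (α = 4): (4−7)(4−2)(4−9)(4−3) = (−3)·2·(−5)·1 = 30 ≡ 8, so v_5 = 8^{−1} = 7 (mod 11).
  v = [1, 3, 6, 5, 7].
Step 2: syndromes of r = [7, 5, 7, 10, 4] (all sums mod 11).
  S_0 = Σ v_i r_i = 1·7 + 3·5 + 6·7 + 5·10 + 7·4 = 142 ≡ 10.
  S_1 = Σ v_i α_i r_i = 1·7·7 + 3·2·5 + 6·9·7 + 5·3·10 + 7·4·4 = 719 ≡ 4.
  α_i^2 mod 11 = [5, 4, 4, 9, 5].
  S_2 = Σ v_i α_i^2 r_i = 1·5·7 + 3·4·5 + 6·4·7 + 5·9·10 + 7·5·4 = 853 ≡ 6.
  S = (10, 4, 6) ≠ 0, so r is not a codeword (an error is present).
Step 3: locate the error. For a single error e at position i, S_ℓ = v_i·e·α_i^ℓ, so α_err = S_1/S_0.
  S_0^{−1} = 10^{−1} = 10 (mod 11), so α_err = 4·10 = 40 ≡ 7 = α_1. Error position i = 1.
  Consistency check: S_2/S_1 = 6·3 = 18 ≡ 7 = α_err ✓ (single-error assumption holds).
Step 4: error magnitude e = S_0/v_1 = S_0·∏_{j≠1}(α_1 − α_j) = 10·1 = 10 ≡ 10 (mod 11).
Step 5: correct position 1: c_1 = r_1 − e = 7 − 10 ≡ 8 (mod 11). Hence c = [8, 5, 7, 10, 4].
  Check: interpolating c through the α_i gives m(x) = 6 + 5·x (degree < 2) with m(α_i) = c_i for every i, so c is indeed a codeword.


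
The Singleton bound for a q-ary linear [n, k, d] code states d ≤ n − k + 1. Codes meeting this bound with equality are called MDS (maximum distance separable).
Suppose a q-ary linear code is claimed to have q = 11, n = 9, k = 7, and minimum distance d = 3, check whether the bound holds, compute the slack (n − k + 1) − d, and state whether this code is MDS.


Singleton RHS = n − k + 1 = 3, slack = 0, bound satisfied, MDS.

Singleton bound: d ≤ n − k + 1.
Here n = 9, k = 7, so n − k + 1 = 3.
Given d = 3, check d ≤ 3: YES.
Slack = (n − k + 1) − d = 0.
The code is MDS (slack = 0).
Description: the claimed parameters are [9, 7, 3]_11; such a code would be MDS (meets Singleton bound).


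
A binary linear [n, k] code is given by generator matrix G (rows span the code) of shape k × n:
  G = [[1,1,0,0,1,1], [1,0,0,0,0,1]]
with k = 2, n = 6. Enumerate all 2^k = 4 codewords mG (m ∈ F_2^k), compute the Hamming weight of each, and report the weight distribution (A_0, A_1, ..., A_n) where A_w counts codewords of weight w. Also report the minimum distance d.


Weight distribution: A_0 = 1, A_2 = 2, A_4 = 1. Minimum distance d = 2.

Enumerate all 2^2 = 4 messages m ∈ F_2^2.
For each, compute codeword c = mG in F_2^6, then tally its weight.
  m = 00 → c = 000000, weight = 0.
  m = 10 → c = 110011, weight = 4.
  m = 01 → c = 100001, weight = 2.
  m = 11 → c = 010010, weight = 2.
Tally weights:
  weight 0: 1 codewords.
  weight 2: 2 codewords.
  weight 4: 1 codewords.
Minimum distance d = smallest w > 0 with A_w > 0 = 2.
Sanity: Σ A_w = 4 = 2^2 = 4 ✓.


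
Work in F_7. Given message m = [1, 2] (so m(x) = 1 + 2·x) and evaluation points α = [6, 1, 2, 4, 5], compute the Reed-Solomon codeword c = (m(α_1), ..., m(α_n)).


c = [6, 3, 5, 2, 4]

Message polynomial: m(x) = 1 + 2·x (mod 7).
For each evaluation point α_i, compute m(α_i) mod 7:
  α_1 = 6: Horner steps 2 → 6, so m(6) = 6.
  α_2 = 1: Horner steps 2 → 3, so m(1) = 3.
  α_3 = 2: Horner steps 2 → 5, so m(2) = 5.
  α_4 = 4: Horner steps 2 → 2, so m(4) = 2.
  α_5 = 5: Horner steps 2 → 4, so m(5) = 4.
Codeword c = [6, 3, 5, 2, 4] ∈ F_7^5.


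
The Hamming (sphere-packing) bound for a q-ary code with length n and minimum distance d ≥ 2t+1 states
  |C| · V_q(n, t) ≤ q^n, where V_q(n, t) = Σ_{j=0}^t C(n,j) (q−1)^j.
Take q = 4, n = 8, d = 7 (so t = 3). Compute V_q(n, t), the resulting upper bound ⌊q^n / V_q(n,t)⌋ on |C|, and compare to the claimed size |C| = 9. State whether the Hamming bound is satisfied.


V_q(n, t) = 1789, q^n = 65536, Hamming bound = 36, |C| = 9 ≤ bound (satisfied).

Step 1: Compute V_q(n, t) = Σ_{j=0}^3 C(n, j) (q−1)^j.
  j = 0: C(8,0)·(3)^0 = 1·1 = 1.
  j = 1: C(8,1)·(3)^1 = 8·3 = 24.
  j = 2: C(8,2)·(3)^2 = 28·9 = 252.
  j = 3: C(8,3)·(3)^3 = 56·27 = 1512.
  V_q(n, t) = 1 + 24 + 252 + 1512 = 1789.
Step 2: q^n = 4^8 = 65536.
Step 3: Hamming bound ⌊q^n / V_q(n,t)⌋ = ⌊65536/1789⌋ = 36.
Step 4: Compare |C| = 9 to 36: satisfied.
The claimed |C| lies below the Hamming bound.
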